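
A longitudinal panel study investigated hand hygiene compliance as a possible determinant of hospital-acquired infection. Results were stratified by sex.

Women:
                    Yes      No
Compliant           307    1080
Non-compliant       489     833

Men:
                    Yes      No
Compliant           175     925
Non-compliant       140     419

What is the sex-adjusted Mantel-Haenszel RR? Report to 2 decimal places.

0.61

RR_MH = Σ(aᵢ·n₀ᵢ/nᵢ) / Σ(cᵢ·n₁ᵢ/nᵢ), with n₁ᵢ = aᵢ+bᵢ (exposed), n₀ᵢ = cᵢ+dᵢ (unexposed), nᵢ = n₁ᵢ+n₀ᵢ.
Stratum 1 (Women): n₁ = 1387, n₀ = 1322, n = 2709; a·n₀/n = 307·1322/2709 = 149.8169; c·n₁/n = 489·1387/2709 = 250.3666
Stratum 2 (Men): n₁ = 1100, n₀ = 559, n = 1659; a·n₀/n = 175·559/1659 = 58.9662; c·n₁/n = 140·1100/1659 = 92.8270
RR_MH = (149.8169 + 58.9662) / (250.3666 + 92.8270) = 208.7832 / 343.1936 = 0.60835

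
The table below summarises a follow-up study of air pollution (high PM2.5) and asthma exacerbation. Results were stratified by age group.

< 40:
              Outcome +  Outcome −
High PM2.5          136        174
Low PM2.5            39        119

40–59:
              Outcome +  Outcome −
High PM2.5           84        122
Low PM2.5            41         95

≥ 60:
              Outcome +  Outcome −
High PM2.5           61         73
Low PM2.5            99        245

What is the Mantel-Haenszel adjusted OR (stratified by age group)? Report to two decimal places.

2.02

OR_MH = Σ(aᵢdᵢ/nᵢ) / Σ(bᵢcᵢ/nᵢ), where nᵢ is the stratum total.
Stratum 1 (< 40): n = 468; a·d/n = 136·119/468 = 34.5812; b·c/n = 174·39/468 = 14.5000
Stratum 2 (40–59): n = 342; a·d/n = 84·95/342 = 23.3333; b·c/n = 122·41/342 = 14.6257
Stratum 3 (≥ 60): n = 478; a·d/n = 61·245/478 = 31.2657; b·c/n = 73·99/478 = 15.1192
OR_MH = (34.5812 + 23.3333 + 31.2657) / (14.5000 + 14.6257 + 15.1192) = 89.1802 / 44.2450 = 2.01560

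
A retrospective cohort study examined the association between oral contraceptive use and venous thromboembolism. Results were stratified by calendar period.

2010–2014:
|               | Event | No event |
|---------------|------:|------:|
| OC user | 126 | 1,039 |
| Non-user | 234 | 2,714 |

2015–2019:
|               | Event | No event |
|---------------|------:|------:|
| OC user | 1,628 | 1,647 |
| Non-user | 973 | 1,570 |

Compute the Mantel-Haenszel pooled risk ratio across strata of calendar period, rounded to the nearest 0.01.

1.31

RR_MH = Σ(aᵢ·n₀ᵢ/nᵢ) / Σ(cᵢ·n₁ᵢ/nᵢ), with n₁ᵢ = aᵢ+bᵢ (exposed), n₀ᵢ = cᵢ+dᵢ (unexposed), nᵢ = n₁ᵢ+n₀ᵢ.
Stratum 1 (2010–2014): n₁ = 1165, n₀ = 2948, n = 4113; a·n₀/n = 126·2948/4113 = 90.3107; c·n₁/n = 234·1165/4113 = 66.2801
Stratum 2 (2015–2019): n₁ = 3275, n₀ = 2543, n = 5818; a·n₀/n = 1628·2543/5818 = 711.5854; c·n₁/n = 973·3275/5818 = 547.7097
RR_MH = (90.3107 + 711.5854) / (66.2801 + 547.7097) = 801.8961 / 613.9898 = 1.30604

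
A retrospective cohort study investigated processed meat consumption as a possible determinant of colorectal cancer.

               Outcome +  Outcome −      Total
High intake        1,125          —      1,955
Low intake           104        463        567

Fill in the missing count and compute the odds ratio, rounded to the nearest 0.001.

The missing cell is in the exposed row: 1955 − 1125 = 830.
So a = 1125, b = 830, c = 104, d = 463.
OR = (a·d)/(b·c) = (1125 × 463) / (830 × 104) = 520875 / 86320 = 6.03423

6.034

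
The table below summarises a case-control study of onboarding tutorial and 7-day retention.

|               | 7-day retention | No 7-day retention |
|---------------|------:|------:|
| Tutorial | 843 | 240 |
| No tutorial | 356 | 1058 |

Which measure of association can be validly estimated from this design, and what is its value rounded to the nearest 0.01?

Cells: a = 843, b = 240, c = 356, d = 1058.
This is a case-control study: participants were sampled on outcome status, so risks in the source population cannot be estimated directly — relative risk is not valid here. The odds ratio is the appropriate measure.
OR = (a·d)/(b·c) = (843 × 1058) / (240 × 356) = 891894 / 85440 = 10.43883

10.44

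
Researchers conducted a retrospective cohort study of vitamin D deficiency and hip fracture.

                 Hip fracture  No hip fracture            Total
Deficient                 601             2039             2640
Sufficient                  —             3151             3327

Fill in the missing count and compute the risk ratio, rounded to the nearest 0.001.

The missing cell is in the unexposed row: 3327 − 3151 = 176.
So a = 601, b = 2039, c = 176, d = 3151.
RR = [a/(a+b)] / [c/(c+d)] = (601/2640) / (176/3327) = 0.22765/0.05290 = 4.30339

4.303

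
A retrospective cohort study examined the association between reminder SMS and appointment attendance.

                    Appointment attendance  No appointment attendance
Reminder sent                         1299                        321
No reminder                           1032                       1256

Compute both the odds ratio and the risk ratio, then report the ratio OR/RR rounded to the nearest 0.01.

2.77

Cells: a = 1299, b = 321, c = 1032, d = 1256.
OR = (1299·1256)/(321·1032) = 1631544/331272 = 4.92509
Risk in exposed = 1299/1620 = 0.80185; risk in unexposed = 1032/2288 = 0.45105; RR = 1.77775
OR/RR = 4.92509 / 1.77775 = 2.77041
The outcome is not rare, so the OR lies further from 1 than the RR.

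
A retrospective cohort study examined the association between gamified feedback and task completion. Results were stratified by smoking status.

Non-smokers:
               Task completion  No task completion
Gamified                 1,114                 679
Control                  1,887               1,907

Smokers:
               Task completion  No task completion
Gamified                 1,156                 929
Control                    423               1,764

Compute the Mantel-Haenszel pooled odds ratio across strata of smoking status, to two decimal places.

2.67

OR_MH = Σ(aᵢdᵢ/nᵢ) / Σ(bᵢcᵢ/nᵢ), where nᵢ is the stratum total.
Stratum 1 (Non-smokers): n = 5587; a·d/n = 1114·1907/5587 = 380.2395; b·c/n = 679·1887/5587 = 229.3311
Stratum 2 (Smokers): n = 4272; a·d/n = 1156·1764/4272 = 477.3371; b·c/n = 929·423/4272 = 91.9867
OR_MH = (380.2395 + 477.3371) / (229.3311 + 91.9867) = 857.5766 / 321.3178 = 2.66894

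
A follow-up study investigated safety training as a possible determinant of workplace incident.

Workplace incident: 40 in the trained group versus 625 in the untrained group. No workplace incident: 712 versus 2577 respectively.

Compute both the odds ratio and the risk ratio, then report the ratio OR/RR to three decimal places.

From the description: a = 40, b = 712, c = 625, d = 2577.
OR = (40·2577)/(712·625) = 103080/445000 = 0.23164
Risk in exposed = 40/752 = 0.05319; risk in unexposed = 625/3202 = 0.19519; RR = 0.27251
OR/RR = 0.23164 / 0.27251 = 0.85002
The outcome is not rare, so the OR lies further from 1 than the RR.

0.850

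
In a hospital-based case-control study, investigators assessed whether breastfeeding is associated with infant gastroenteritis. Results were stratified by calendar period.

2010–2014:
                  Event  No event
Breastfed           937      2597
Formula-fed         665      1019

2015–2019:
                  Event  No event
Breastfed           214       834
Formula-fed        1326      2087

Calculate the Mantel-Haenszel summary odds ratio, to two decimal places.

0.49

OR_MH = Σ(aᵢdᵢ/nᵢ) / Σ(bᵢcᵢ/nᵢ), where nᵢ is the stratum total.
Stratum 1 (2010–2014): n = 5218; a·d/n = 937·1019/5218 = 182.9826; b·c/n = 2597·665/5218 = 330.9707
Stratum 2 (2015–2019): n = 4461; a·d/n = 214·2087/4461 = 100.1161; b·c/n = 834·1326/4461 = 247.9005
OR_MH = (182.9826 + 100.1161) / (330.9707 + 247.9005) = 283.0987 / 578.8711 = 0.48905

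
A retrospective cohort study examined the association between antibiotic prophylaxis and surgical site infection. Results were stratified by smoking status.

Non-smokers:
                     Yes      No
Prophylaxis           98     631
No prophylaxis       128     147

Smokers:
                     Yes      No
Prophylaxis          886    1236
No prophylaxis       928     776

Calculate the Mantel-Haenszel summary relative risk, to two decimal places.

RR_MH = Σ(aᵢ·n₀ᵢ/nᵢ) / Σ(cᵢ·n₁ᵢ/nᵢ), with n₁ᵢ = aᵢ+bᵢ (exposed), n₀ᵢ = cᵢ+dᵢ (unexposed), nᵢ = n₁ᵢ+n₀ᵢ.
Stratum 1 (Non-smokers): n₁ = 729, n₀ = 275, n = 1004; a·n₀/n = 98·275/1004 = 26.8426; c·n₁/n = 128·729/1004 = 92.9402
Stratum 2 (Smokers): n₁ = 2122, n₀ = 1704, n = 3826; a·n₀/n = 886·1704/3826 = 394.6012; c·n₁/n = 928·2122/3826 = 514.6932
RR_MH = (26.8426 + 394.6012) / (92.9402 + 514.6932) = 421.4438 / 607.6334 = 0.69358

0.69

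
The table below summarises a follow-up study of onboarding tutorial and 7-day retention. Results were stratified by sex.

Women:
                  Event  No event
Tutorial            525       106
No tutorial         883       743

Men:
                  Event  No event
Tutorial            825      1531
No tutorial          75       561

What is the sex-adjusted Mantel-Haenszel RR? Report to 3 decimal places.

RR_MH = Σ(aᵢ·n₀ᵢ/nᵢ) / Σ(cᵢ·n₁ᵢ/nᵢ), with n₁ᵢ = aᵢ+bᵢ (exposed), n₀ᵢ = cᵢ+dᵢ (unexposed), nᵢ = n₁ᵢ+n₀ᵢ.
Stratum 1 (Women): n₁ = 631, n₀ = 1626, n = 2257; a·n₀/n = 525·1626/2257 = 378.2233; c·n₁/n = 883·631/2257 = 246.8644
Stratum 2 (Men): n₁ = 2356, n₀ = 636, n = 2992; a·n₀/n = 825·636/2992 = 175.3676; c·n₁/n = 75·2356/2992 = 59.0575
RR_MH = (378.2233 + 175.3676) / (246.8644 + 59.0575) = 553.5910 / 305.9219 = 1.80958

1.810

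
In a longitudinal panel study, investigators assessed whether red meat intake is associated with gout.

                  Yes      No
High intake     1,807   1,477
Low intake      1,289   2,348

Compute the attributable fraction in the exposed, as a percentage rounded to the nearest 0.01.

35.59

Cells: a = 1807, b = 1477, c = 1289, d = 2348.
Risk in exposed = 1807/3284 = 0.55024; risk in unexposed = 1289/3637 = 0.35441.
RR = 0.55024/0.35441 = 1.55255
AR% = (RR − 1)/RR × 100 = (1.55255 − 1)/1.55255 × 100 = 35.5898%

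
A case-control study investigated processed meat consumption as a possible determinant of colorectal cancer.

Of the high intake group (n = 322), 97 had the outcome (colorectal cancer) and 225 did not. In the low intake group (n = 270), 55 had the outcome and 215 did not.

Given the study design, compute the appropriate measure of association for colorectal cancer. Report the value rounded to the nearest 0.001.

From the description: a = 97, b = 225, c = 55, d = 215.
This is a case-control study: participants were sampled on outcome status, so risks in the source population cannot be estimated directly — relative risk is not valid here. The odds ratio is the appropriate measure.
OR = (a·d)/(b·c) = (97 × 215) / (225 × 55) = 20855 / 12375 = 1.68525

1.685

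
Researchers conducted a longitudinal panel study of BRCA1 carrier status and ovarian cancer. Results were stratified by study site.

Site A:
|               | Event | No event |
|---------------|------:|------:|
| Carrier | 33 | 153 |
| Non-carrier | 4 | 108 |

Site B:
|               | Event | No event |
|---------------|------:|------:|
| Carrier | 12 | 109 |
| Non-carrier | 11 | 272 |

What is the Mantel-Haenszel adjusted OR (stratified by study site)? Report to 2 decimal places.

OR_MH = Σ(aᵢdᵢ/nᵢ) / Σ(bᵢcᵢ/nᵢ), where nᵢ is the stratum total.
Stratum 1 (Site A): n = 298; a·d/n = 33·108/298 = 11.9597; b·c/n = 153·4/298 = 2.0537
Stratum 2 (Site B): n = 404; a·d/n = 12·272/404 = 8.0792; b·c/n = 109·11/404 = 2.9678
OR_MH = (11.9597 + 8.0792) / (2.0537 + 2.9678) = 20.0389 / 5.0215 = 3.99062

3.99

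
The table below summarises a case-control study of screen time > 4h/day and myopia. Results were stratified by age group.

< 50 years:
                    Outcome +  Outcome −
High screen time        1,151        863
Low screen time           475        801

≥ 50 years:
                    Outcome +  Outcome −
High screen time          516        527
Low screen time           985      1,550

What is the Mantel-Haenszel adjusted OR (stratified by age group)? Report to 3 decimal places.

1.868

OR_MH = Σ(aᵢdᵢ/nᵢ) / Σ(bᵢcᵢ/nᵢ), where nᵢ is the stratum total.
Stratum 1 (< 50 years): n = 3290; a·d/n = 1151·801/3290 = 280.2283; b·c/n = 863·475/3290 = 124.5973
Stratum 2 (≥ 50 years): n = 3578; a·d/n = 516·1550/3578 = 223.5327; b·c/n = 527·985/3578 = 145.0797
OR_MH = (280.2283 + 223.5327) / (124.5973 + 145.0797) = 503.7610 / 269.6769 = 1.86802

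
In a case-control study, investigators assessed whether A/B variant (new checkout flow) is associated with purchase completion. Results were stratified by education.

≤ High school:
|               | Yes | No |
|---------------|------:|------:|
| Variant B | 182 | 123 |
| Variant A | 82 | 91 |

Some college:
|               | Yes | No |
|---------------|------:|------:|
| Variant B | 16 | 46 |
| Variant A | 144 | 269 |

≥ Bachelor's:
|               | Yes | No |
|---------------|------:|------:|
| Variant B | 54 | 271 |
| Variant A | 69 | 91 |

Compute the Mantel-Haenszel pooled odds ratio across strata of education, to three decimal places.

0.732

OR_MH = Σ(aᵢdᵢ/nᵢ) / Σ(bᵢcᵢ/nᵢ), where nᵢ is the stratum total.
Stratum 1 (≤ High school): n = 478; a·d/n = 182·91/478 = 34.6485; b·c/n = 123·82/478 = 21.1004
Stratum 2 (Some college): n = 475; a·d/n = 16·269/475 = 9.0611; b·c/n = 46·144/475 = 13.9453
Stratum 3 (≥ Bachelor's): n = 485; a·d/n = 54·91/485 = 10.1320; b·c/n = 271·69/485 = 38.5546
OR_MH = (34.6485 + 9.0611 + 10.1320) / (21.1004 + 13.9453 + 38.5546) = 53.8415 / 73.6003 = 0.73154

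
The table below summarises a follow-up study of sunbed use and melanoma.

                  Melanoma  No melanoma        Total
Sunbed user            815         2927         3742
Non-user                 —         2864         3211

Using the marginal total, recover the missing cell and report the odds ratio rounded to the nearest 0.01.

2.30

The missing cell is in the unexposed row: 3211 − 2864 = 347.
So a = 815, b = 2927, c = 347, d = 2864.
OR = (a·d)/(b·c) = (815 × 2864) / (2927 × 347) = 2334160 / 1015669 = 2.29815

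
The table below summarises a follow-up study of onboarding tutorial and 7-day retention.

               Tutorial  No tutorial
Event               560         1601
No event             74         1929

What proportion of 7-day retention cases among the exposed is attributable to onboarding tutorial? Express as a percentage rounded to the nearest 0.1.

Reading the table with exposure as columns: a = 560 (Tutorial, case), b = 74 (Tutorial, non-case), c = 1601 (No tutorial, case), d = 1929.
Risk in exposed = 560/634 = 0.88328; risk in unexposed = 1601/3530 = 0.45354.
RR = 0.88328/0.45354 = 1.94752
AR% = (RR − 1)/RR × 100 = (1.94752 − 1)/1.94752 × 100 = 48.6527%

48.7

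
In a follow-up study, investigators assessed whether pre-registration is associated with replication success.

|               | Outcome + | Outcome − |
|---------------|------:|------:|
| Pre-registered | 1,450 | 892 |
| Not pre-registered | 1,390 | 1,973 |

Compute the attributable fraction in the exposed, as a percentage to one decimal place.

Cells: a = 1450, b = 892, c = 1390, d = 1973.
Risk in exposed = 1450/2342 = 0.61913; risk in unexposed = 1390/3363 = 0.41332.
RR = 0.61913/0.41332 = 1.49794
AR% = (RR − 1)/RR × 100 = (1.49794 − 1)/1.49794 × 100 = 33.2415%

33.2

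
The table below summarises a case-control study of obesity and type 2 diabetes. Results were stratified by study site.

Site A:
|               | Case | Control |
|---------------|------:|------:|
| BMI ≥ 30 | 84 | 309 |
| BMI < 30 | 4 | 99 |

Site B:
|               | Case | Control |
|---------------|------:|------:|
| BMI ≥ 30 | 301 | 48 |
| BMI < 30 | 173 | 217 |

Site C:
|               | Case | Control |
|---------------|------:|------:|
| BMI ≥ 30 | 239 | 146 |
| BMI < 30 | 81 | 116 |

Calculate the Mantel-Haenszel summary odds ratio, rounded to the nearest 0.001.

OR_MH = Σ(aᵢdᵢ/nᵢ) / Σ(bᵢcᵢ/nᵢ), where nᵢ is the stratum total.
Stratum 1 (Site A): n = 496; a·d/n = 84·99/496 = 16.7661; b·c/n = 309·4/496 = 2.4919
Stratum 2 (Site B): n = 739; a·d/n = 301·217/739 = 88.3857; b·c/n = 48·173/739 = 11.2368
Stratum 3 (Site C): n = 582; a·d/n = 239·116/582 = 47.6357; b·c/n = 146·81/582 = 20.3196
OR_MH = (16.7661 + 88.3857 + 47.6357) / (2.4919 + 11.2368 + 20.3196) = 152.7875 / 34.0483 = 4.48737

4.487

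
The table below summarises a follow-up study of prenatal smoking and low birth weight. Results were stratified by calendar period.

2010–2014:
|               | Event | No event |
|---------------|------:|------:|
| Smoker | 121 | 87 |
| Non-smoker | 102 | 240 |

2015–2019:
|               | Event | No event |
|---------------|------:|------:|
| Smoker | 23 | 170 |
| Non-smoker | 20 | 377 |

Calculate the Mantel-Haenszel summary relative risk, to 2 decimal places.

RR_MH = Σ(aᵢ·n₀ᵢ/nᵢ) / Σ(cᵢ·n₁ᵢ/nᵢ), with n₁ᵢ = aᵢ+bᵢ (exposed), n₀ᵢ = cᵢ+dᵢ (unexposed), nᵢ = n₁ᵢ+n₀ᵢ.
Stratum 1 (2010–2014): n₁ = 208, n₀ = 342, n = 550; a·n₀/n = 121·342/550 = 75.2400; c·n₁/n = 102·208/550 = 38.5745
Stratum 2 (2015–2019): n₁ = 193, n₀ = 397, n = 590; a·n₀/n = 23·397/590 = 15.4763; c·n₁/n = 20·193/590 = 6.5424
RR_MH = (75.2400 + 15.4763) / (38.5745 + 6.5424) = 90.7163 / 45.1169 = 2.01069

2.01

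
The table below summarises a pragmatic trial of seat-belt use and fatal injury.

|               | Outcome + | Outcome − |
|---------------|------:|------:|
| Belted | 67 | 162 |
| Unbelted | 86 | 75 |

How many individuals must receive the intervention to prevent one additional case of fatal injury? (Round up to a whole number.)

Risk in treated group = 67/229 = 0.29258; risk in control = 86/161 = 0.53416.
Absolute risk reduction = 0.53416 − 0.29258 = 0.24159
NNT = 1 / ARR = 1 / 0.24159 = 4.139 → round up → 5

5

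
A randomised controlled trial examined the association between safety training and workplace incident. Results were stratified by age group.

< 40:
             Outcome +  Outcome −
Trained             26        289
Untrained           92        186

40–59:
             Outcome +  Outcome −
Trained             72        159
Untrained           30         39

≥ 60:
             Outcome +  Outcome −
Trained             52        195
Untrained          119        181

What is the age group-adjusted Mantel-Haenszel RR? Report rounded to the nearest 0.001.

0.456

RR_MH = Σ(aᵢ·n₀ᵢ/nᵢ) / Σ(cᵢ·n₁ᵢ/nᵢ), with n₁ᵢ = aᵢ+bᵢ (exposed), n₀ᵢ = cᵢ+dᵢ (unexposed), nᵢ = n₁ᵢ+n₀ᵢ.
Stratum 1 (< 40): n₁ = 315, n₀ = 278, n = 593; a·n₀/n = 26·278/593 = 12.1889; c·n₁/n = 92·315/593 = 48.8702
Stratum 2 (40–59): n₁ = 231, n₀ = 69, n = 300; a·n₀/n = 72·69/300 = 16.5600; c·n₁/n = 30·231/300 = 23.1000
Stratum 3 (≥ 60): n₁ = 247, n₀ = 300, n = 547; a·n₀/n = 52·300/547 = 28.5192; c·n₁/n = 119·247/547 = 53.7349
RR_MH = (12.1889 + 16.5600 + 28.5192) / (48.8702 + 23.1000 + 53.7349) = 57.2681 / 125.7051 = 0.45557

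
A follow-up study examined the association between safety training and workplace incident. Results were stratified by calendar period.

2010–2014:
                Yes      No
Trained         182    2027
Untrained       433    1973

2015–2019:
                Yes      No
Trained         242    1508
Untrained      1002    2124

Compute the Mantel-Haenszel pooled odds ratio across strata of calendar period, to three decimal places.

0.366

OR_MH = Σ(aᵢdᵢ/nᵢ) / Σ(bᵢcᵢ/nᵢ), where nᵢ is the stratum total.
Stratum 1 (2010–2014): n = 4615; a·d/n = 182·1973/4615 = 77.8085; b·c/n = 2027·433/4615 = 190.1822
Stratum 2 (2015–2019): n = 4876; a·d/n = 242·2124/4876 = 105.4159; b·c/n = 1508·1002/4876 = 309.8884
OR_MH = (77.8085 + 105.4159) / (190.1822 + 309.8884) = 183.2244 / 500.0707 = 0.36640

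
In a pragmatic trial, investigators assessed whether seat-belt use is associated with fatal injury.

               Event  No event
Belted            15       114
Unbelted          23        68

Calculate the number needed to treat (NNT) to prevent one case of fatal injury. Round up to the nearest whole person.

Risk in treated group = 15/129 = 0.11628; risk in control = 23/91 = 0.25275.
Absolute risk reduction = 0.25275 − 0.11628 = 0.13647
NNT = 1 / ARR = 1 / 0.13647 = 7.328 → round up → 8

8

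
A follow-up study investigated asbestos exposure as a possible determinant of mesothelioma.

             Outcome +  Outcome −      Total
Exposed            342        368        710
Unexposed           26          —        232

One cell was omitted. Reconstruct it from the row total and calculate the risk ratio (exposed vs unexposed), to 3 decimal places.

The missing cell is in the unexposed row: 232 − 26 = 206.
So a = 342, b = 368, c = 26, d = 206.
RR = [a/(a+b)] / [c/(c+d)] = (342/710) / (26/232) = 0.48169/0.11207 = 4.29816

4.298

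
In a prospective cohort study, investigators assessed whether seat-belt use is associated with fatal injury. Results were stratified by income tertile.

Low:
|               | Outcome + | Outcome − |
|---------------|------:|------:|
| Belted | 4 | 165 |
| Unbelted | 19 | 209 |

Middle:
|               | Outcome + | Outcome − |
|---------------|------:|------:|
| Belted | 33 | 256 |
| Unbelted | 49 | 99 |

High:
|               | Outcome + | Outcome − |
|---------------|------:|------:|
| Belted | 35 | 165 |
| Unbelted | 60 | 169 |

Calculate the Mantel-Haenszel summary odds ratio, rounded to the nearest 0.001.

OR_MH = Σ(aᵢdᵢ/nᵢ) / Σ(bᵢcᵢ/nᵢ), where nᵢ is the stratum total.
Stratum 1 (Low): n = 397; a·d/n = 4·209/397 = 2.1058; b·c/n = 165·19/397 = 7.8967
Stratum 2 (Middle): n = 437; a·d/n = 33·99/437 = 7.4760; b·c/n = 256·49/437 = 28.7048
Stratum 3 (High): n = 429; a·d/n = 35·169/429 = 13.7879; b·c/n = 165·60/429 = 23.0769
OR_MH = (2.1058 + 7.4760 + 13.7879) / (7.8967 + 28.7048 + 23.0769) = 23.3696 / 59.6785 = 0.39159

0.392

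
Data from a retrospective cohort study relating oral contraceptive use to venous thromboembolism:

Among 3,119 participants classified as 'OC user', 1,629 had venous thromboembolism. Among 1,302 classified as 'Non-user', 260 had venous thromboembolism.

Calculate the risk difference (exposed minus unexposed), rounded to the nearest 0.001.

From the description: a = 1629, b = 1490, c = 260, d = 1042.
Risk in exposed = 1629/3119 = 0.522283; risk in unexposed = 260/1302 = 0.199693.
Risk difference = 0.522283 − 0.199693 = 0.322590

0.323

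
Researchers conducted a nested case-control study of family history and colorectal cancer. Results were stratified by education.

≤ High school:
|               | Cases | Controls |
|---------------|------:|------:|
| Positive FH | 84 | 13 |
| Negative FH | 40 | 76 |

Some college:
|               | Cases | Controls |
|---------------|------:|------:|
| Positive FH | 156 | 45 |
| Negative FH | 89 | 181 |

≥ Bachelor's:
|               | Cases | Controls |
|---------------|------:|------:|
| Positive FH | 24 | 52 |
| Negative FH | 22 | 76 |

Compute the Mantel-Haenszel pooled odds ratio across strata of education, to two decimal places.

5.73

OR_MH = Σ(aᵢdᵢ/nᵢ) / Σ(bᵢcᵢ/nᵢ), where nᵢ is the stratum total.
Stratum 1 (≤ High school): n = 213; a·d/n = 84·76/213 = 29.9718; b·c/n = 13·40/213 = 2.4413
Stratum 2 (Some college): n = 471; a·d/n = 156·181/471 = 59.9490; b·c/n = 45·89/471 = 8.5032
Stratum 3 (≥ Bachelor's): n = 174; a·d/n = 24·76/174 = 10.4828; b·c/n = 52·22/174 = 6.5747
OR_MH = (29.9718 + 59.9490 + 10.4828) / (2.4413 + 8.5032 + 6.5747) = 100.4036 / 17.5192 = 5.73106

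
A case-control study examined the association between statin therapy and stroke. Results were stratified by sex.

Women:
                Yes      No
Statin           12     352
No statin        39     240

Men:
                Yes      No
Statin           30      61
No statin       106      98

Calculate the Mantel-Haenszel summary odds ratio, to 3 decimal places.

0.334

OR_MH = Σ(aᵢdᵢ/nᵢ) / Σ(bᵢcᵢ/nᵢ), where nᵢ is the stratum total.
Stratum 1 (Women): n = 643; a·d/n = 12·240/643 = 4.4790; b·c/n = 352·39/643 = 21.3499
Stratum 2 (Men): n = 295; a·d/n = 30·98/295 = 9.9661; b·c/n = 61·106/295 = 21.9186
OR_MH = (4.4790 + 9.9661) / (21.3499 + 21.9186) = 14.4451 / 43.2686 = 0.33385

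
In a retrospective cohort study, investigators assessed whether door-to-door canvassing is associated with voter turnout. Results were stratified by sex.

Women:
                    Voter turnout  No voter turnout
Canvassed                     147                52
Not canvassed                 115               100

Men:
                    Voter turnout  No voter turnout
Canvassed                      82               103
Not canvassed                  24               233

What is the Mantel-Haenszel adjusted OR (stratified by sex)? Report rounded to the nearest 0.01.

3.93

OR_MH = Σ(aᵢdᵢ/nᵢ) / Σ(bᵢcᵢ/nᵢ), where nᵢ is the stratum total.
Stratum 1 (Women): n = 414; a·d/n = 147·100/414 = 35.5072; b·c/n = 52·115/414 = 14.4444
Stratum 2 (Men): n = 442; a·d/n = 82·233/442 = 43.2262; b·c/n = 103·24/442 = 5.5928
OR_MH = (35.5072 + 43.2262) / (14.4444 + 5.5928) = 78.7335 / 20.0372 = 3.92937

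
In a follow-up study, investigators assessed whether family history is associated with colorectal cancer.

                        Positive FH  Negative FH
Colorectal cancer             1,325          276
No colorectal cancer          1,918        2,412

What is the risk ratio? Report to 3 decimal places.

3.979

Reading the table with exposure as columns: a = 1325 (Positive FH, case), b = 1918 (Positive FH, non-case), c = 276 (Negative FH, case), d = 2412.
Risk in exposed = 1325/3243 = 0.40857; risk in unexposed = 276/2688 = 0.10268.
RR = 0.40857 / 0.10268 = 3.97914
The risk among the exposed is 3.98 times that among the unexposed.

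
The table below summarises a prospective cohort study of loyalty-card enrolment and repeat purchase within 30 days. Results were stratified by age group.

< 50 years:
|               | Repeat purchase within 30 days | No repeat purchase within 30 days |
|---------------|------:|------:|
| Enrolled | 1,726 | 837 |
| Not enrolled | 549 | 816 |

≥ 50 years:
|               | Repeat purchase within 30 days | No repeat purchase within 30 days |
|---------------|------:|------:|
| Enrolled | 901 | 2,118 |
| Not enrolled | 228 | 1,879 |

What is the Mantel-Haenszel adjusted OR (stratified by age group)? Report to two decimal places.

OR_MH = Σ(aᵢdᵢ/nᵢ) / Σ(bᵢcᵢ/nᵢ), where nᵢ is the stratum total.
Stratum 1 (< 50 years): n = 3928; a·d/n = 1726·816/3928 = 358.5580; b·c/n = 837·549/3928 = 116.9840
Stratum 2 (≥ 50 years): n = 5126; a·d/n = 901·1879/5126 = 330.2729; b·c/n = 2118·228/5126 = 94.2068
OR_MH = (358.5580 + 330.2729) / (116.9840 + 94.2068) = 688.8310 / 211.1908 = 3.26165

3.26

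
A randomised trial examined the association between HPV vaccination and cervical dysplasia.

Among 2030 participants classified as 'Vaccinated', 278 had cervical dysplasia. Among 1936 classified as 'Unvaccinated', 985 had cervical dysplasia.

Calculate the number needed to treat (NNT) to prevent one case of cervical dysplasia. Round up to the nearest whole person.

3

Risk in treated group = 278/2030 = 0.13695; risk in control = 985/1936 = 0.50878.
Absolute risk reduction = 0.50878 − 0.13695 = 0.37184
NNT = 1 / ARR = 1 / 0.37184 = 2.689 → round up → 3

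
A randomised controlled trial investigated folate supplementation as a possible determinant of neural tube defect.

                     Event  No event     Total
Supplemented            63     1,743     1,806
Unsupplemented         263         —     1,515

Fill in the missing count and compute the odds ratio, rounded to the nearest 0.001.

The missing cell is in the unexposed row: 1515 − 263 = 1252.
So a = 63, b = 1743, c = 263, d = 1252.
OR = (a·d)/(b·c) = (63 × 1252) / (1743 × 263) = 78876 / 458409 = 0.17206

0.172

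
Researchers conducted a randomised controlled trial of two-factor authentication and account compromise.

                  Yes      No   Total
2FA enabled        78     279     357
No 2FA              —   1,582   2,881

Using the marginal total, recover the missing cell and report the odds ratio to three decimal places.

The missing cell is in the unexposed row: 2881 − 1582 = 1299.
So a = 78, b = 279, c = 1299, d = 1582.
OR = (a·d)/(b·c) = (78 × 1582) / (279 × 1299) = 123396 / 362421 = 0.34048

0.340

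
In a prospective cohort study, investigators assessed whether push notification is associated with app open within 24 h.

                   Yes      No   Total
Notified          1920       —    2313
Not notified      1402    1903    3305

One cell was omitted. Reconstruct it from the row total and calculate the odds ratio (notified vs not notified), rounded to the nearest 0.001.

6.631

The missing cell is in the exposed row: 2313 − 1920 = 393.
So a = 1920, b = 393, c = 1402, d = 1903.
OR = (a·d)/(b·c) = (1920 × 1903) / (393 × 1402) = 3653760 / 550986 = 6.63131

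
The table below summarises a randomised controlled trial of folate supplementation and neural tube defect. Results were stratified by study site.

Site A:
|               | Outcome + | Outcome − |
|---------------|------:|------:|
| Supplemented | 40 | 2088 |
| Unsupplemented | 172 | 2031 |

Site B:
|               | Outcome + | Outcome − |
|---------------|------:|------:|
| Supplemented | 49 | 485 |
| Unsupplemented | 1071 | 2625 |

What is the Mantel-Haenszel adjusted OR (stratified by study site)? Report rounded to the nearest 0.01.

OR_MH = Σ(aᵢdᵢ/nᵢ) / Σ(bᵢcᵢ/nᵢ), where nᵢ is the stratum total.
Stratum 1 (Site A): n = 4331; a·d/n = 40·2031/4331 = 18.7578; b·c/n = 2088·172/4331 = 82.9222
Stratum 2 (Site B): n = 4230; a·d/n = 49·2625/4230 = 30.4078; b·c/n = 485·1071/4230 = 122.7979
OR_MH = (18.7578 + 30.4078) / (82.9222 + 122.7979) = 49.1656 / 205.7201 = 0.23899

0.24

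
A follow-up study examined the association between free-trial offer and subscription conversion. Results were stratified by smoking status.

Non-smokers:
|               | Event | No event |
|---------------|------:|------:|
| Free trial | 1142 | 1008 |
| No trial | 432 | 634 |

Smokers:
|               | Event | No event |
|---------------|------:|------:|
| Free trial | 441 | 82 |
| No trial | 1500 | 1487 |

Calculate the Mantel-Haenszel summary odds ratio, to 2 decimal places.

2.42

OR_MH = Σ(aᵢdᵢ/nᵢ) / Σ(bᵢcᵢ/nᵢ), where nᵢ is the stratum total.
Stratum 1 (Non-smokers): n = 3216; a·d/n = 1142·634/3216 = 225.1331; b·c/n = 1008·432/3216 = 135.4030
Stratum 2 (Smokers): n = 3510; a·d/n = 441·1487/3510 = 186.8282; b·c/n = 82·1500/3510 = 35.0427
OR_MH = (225.1331 + 186.8282) / (135.4030 + 35.0427) = 411.9613 / 170.4457 = 2.41696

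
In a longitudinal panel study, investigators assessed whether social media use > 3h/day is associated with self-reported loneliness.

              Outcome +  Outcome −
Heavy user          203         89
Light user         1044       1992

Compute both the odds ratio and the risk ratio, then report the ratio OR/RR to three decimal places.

2.153

Cells: a = 203, b = 89, c = 1044, d = 1992.
OR = (203·1992)/(89·1044) = 404376/92916 = 4.35206
Risk in exposed = 203/292 = 0.69521; risk in unexposed = 1044/3036 = 0.34387; RR = 2.02169
OR/RR = 4.35206 / 2.02169 = 2.15268
The outcome is not rare, so the OR lies further from 1 than the RR.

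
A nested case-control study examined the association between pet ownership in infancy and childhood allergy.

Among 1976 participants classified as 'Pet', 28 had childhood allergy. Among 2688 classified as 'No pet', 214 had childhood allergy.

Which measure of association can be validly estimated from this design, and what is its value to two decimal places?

0.17

From the description: a = 28, b = 1948, c = 214, d = 2474.
This is a nested case-control study: participants were sampled on outcome status, so risks in the source population cannot be estimated directly — relative risk is not valid here. The odds ratio is the appropriate measure.
OR = (a·d)/(b·c) = (28 × 2474) / (1948 × 214) = 69272 / 416872 = 0.16617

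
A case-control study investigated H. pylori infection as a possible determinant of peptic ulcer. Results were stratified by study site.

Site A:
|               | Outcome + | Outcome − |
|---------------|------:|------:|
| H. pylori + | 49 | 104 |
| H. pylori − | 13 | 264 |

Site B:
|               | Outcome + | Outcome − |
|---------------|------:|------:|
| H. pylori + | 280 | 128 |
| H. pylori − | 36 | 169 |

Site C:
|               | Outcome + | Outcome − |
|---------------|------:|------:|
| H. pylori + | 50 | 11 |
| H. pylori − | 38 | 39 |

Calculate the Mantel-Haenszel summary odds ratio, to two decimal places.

8.87

OR_MH = Σ(aᵢdᵢ/nᵢ) / Σ(bᵢcᵢ/nᵢ), where nᵢ is the stratum total.
Stratum 1 (Site A): n = 430; a·d/n = 49·264/430 = 30.0837; b·c/n = 104·13/430 = 3.1442
Stratum 2 (Site B): n = 613; a·d/n = 280·169/613 = 77.1941; b·c/n = 128·36/613 = 7.5171
Stratum 3 (Site C): n = 138; a·d/n = 50·39/138 = 14.1304; b·c/n = 11·38/138 = 3.0290
OR_MH = (30.0837 + 77.1941 + 14.1304) / (3.1442 + 7.5171 + 3.0290) = 121.4083 / 13.6903 = 8.86820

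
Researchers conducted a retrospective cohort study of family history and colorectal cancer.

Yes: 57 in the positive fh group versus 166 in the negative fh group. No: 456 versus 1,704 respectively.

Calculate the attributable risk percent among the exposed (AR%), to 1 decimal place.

20.1

From the description: a = 57, b = 456, c = 166, d = 1704.
Risk in exposed = 57/513 = 0.11111; risk in unexposed = 166/1870 = 0.08877.
RR = 0.11111/0.08877 = 1.25167
AR% = (RR − 1)/RR × 100 = (1.25167 − 1)/1.25167 × 100 = 20.1070%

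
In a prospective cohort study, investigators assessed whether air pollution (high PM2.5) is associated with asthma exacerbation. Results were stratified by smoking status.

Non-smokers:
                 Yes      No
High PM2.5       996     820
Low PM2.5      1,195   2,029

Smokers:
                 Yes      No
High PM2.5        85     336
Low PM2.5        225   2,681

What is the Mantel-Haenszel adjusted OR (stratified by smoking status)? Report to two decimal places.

OR_MH = Σ(aᵢdᵢ/nᵢ) / Σ(bᵢcᵢ/nᵢ), where nᵢ is the stratum total.
Stratum 1 (Non-smokers): n = 5040; a·d/n = 996·2029/5040 = 400.9690; b·c/n = 820·1195/5040 = 194.4246
Stratum 2 (Smokers): n = 3327; a·d/n = 85·2681/3327 = 68.4956; b·c/n = 336·225/3327 = 22.7232
OR_MH = (400.9690 + 68.4956) / (194.4246 + 22.7232) = 469.4647 / 217.1478 = 2.16196

2.16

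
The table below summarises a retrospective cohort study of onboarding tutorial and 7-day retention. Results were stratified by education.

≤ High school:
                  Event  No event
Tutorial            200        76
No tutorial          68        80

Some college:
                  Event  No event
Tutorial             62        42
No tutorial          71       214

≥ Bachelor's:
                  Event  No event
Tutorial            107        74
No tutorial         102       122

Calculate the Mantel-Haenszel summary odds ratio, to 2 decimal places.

2.70

OR_MH = Σ(aᵢdᵢ/nᵢ) / Σ(bᵢcᵢ/nᵢ), where nᵢ is the stratum total.
Stratum 1 (≤ High school): n = 424; a·d/n = 200·80/424 = 37.7358; b·c/n = 76·68/424 = 12.1887
Stratum 2 (Some college): n = 389; a·d/n = 62·214/389 = 34.1080; b·c/n = 42·71/389 = 7.6658
Stratum 3 (≥ Bachelor's): n = 405; a·d/n = 107·122/405 = 32.2321; b·c/n = 74·102/405 = 18.6370
OR_MH = (37.7358 + 34.1080 + 32.2321) / (12.1887 + 7.6658 + 18.6370) = 104.0759 / 38.4915 = 2.70387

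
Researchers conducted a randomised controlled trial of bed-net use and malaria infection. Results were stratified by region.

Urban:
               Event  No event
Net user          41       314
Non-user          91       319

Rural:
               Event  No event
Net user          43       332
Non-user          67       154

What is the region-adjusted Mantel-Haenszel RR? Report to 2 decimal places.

0.45

RR_MH = Σ(aᵢ·n₀ᵢ/nᵢ) / Σ(cᵢ·n₁ᵢ/nᵢ), with n₁ᵢ = aᵢ+bᵢ (exposed), n₀ᵢ = cᵢ+dᵢ (unexposed), nᵢ = n₁ᵢ+n₀ᵢ.
Stratum 1 (Urban): n₁ = 355, n₀ = 410, n = 765; a·n₀/n = 41·410/765 = 21.9739; c·n₁/n = 91·355/765 = 42.2288
Stratum 2 (Rural): n₁ = 375, n₀ = 221, n = 596; a·n₀/n = 43·221/596 = 15.9446; c·n₁/n = 67·375/596 = 42.1560
RR_MH = (21.9739 + 15.9446) / (42.2288 + 42.1560) = 37.9185 / 84.3848 = 0.44935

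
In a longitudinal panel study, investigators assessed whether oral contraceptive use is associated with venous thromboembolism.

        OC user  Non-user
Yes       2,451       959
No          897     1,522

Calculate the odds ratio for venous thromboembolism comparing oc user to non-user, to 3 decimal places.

4.337

Reading the table with exposure as columns: a = 2451 (OC user, case), b = 897 (OC user, non-case), c = 959 (Non-user, case), d = 1522.
OR = (a·d)/(b·c) = (2451 × 1522) / (897 × 959) = 3730422 / 860223 = 4.33658
The odds of venous thromboembolism are about 4.34 times as high in the oc user group.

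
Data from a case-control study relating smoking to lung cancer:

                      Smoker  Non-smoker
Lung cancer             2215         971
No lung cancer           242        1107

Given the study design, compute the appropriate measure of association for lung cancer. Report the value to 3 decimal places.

Reading the table with exposure as columns: a = 2215 (Smoker, case), b = 242 (Smoker, non-case), c = 971 (Non-smoker, case), d = 1107.
This is a case-control study: participants were sampled on outcome status, so risks in the source population cannot be estimated directly — relative risk is not valid here. The odds ratio is the appropriate measure.
OR = (a·d)/(b·c) = (2215 × 1107) / (242 × 971) = 2452005 / 234982 = 10.43486

10.435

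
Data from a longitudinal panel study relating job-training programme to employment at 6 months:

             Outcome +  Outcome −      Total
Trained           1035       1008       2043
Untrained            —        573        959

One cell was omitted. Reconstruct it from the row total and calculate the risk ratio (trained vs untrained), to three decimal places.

1.259

The missing cell is in the unexposed row: 959 − 573 = 386.
So a = 1035, b = 1008, c = 386, d = 573.
RR = [a/(a+b)] / [c/(c+d)] = (1035/2043) / (386/959) = 0.50661/0.40250 = 1.25865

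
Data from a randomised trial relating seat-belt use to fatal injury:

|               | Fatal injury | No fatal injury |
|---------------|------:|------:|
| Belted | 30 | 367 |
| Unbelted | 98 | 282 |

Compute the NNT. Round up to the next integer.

6

Risk in treated group = 30/397 = 0.07557; risk in control = 98/380 = 0.25789.
Absolute risk reduction = 0.25789 − 0.07557 = 0.18233
NNT = 1 / ARR = 1 / 0.18233 = 5.485 → round up → 6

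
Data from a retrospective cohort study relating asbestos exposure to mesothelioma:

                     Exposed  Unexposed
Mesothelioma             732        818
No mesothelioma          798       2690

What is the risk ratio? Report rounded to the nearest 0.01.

Reading the table with exposure as columns: a = 732 (Exposed, case), b = 798 (Exposed, non-case), c = 818 (Unexposed, case), d = 2690.
Risk in exposed = 732/1530 = 0.47843; risk in unexposed = 818/3508 = 0.23318.
RR = 0.47843 / 0.23318 = 2.05176
The risk among the exposed is 2.05 times that among the unexposed.

2.05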